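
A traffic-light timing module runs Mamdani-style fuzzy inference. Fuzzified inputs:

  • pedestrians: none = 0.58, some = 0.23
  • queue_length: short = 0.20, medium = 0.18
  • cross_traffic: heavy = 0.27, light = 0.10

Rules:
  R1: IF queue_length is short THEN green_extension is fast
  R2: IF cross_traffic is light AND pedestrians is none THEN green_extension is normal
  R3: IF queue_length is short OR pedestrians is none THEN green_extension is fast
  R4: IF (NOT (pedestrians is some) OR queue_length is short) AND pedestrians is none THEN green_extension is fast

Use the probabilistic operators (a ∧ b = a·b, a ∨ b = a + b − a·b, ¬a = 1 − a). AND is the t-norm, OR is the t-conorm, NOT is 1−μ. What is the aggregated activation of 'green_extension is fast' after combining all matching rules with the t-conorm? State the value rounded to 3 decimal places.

R1: short=0.20 → w = 0.2000
R2: light=0.10, none=0.58; AND[a·b] → w = 0.0580
R3: short=0.20, none=0.58; OR[a + b − a·b] → w = 0.6640
R4: (¬some=1−0.23=0.77 OR short=0.20) = 0.8160; AND[a·b] with none=0.58 → w = 0.4733
Rules with consequent 'fast': {R1, R3, R4} → strengths 0.2000, 0.6640, 0.4733
Aggregate via t-conorm [a + b − a·b]: 0.8584

0.858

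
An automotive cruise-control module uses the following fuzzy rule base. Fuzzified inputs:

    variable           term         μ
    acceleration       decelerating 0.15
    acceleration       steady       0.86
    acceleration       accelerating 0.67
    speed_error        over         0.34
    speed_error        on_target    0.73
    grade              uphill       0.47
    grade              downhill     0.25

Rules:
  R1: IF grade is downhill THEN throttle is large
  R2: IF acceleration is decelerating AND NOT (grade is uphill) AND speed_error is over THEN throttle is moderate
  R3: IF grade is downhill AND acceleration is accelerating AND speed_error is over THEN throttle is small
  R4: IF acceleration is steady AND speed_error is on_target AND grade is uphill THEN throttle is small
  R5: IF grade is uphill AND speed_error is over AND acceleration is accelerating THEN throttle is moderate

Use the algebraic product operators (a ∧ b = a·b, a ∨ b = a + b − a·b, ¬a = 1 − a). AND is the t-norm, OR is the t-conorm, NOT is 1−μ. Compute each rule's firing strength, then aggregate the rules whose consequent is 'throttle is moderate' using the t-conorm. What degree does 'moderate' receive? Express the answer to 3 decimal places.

0.131

R1: downhill=0.25 → w = 0.2500
R2: decelerating=0.15, ¬uphill=1−0.47=0.53, over=0.34; AND[a·b] → w = 0.0270
R3: downhill=0.25, accelerating=0.67, over=0.34; AND[a·b] → w = 0.0570
R4: steady=0.86, on_target=0.73, uphill=0.47; AND[a·b] → w = 0.2951
R5: uphill=0.47, over=0.34, accelerating=0.67; AND[a·b] → w = 0.1071
Rules with consequent 'moderate': {R2, R5} → strengths 0.0270, 0.1071
Aggregate via t-conorm [a + b − a·b]: 0.1312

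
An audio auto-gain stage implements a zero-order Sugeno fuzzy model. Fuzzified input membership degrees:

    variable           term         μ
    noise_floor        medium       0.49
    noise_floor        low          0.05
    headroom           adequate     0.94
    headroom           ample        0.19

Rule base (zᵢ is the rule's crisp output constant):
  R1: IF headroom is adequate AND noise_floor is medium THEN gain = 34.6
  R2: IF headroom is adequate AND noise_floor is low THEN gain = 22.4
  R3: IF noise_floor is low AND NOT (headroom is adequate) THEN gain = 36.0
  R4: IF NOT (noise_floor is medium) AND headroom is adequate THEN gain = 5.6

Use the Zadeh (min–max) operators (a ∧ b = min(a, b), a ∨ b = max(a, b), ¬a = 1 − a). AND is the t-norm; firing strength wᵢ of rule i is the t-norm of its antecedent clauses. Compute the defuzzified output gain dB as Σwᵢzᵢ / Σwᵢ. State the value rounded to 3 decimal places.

20.664

R1 (z=34.6): adequate=0.94, medium=0.49; AND[min(a, b)] → w = 0.49
R2 (z=22.4): adequate=0.94, low=0.05; AND[min(a, b)] → w = 0.05
R3 (z=36.0): low=0.05, ¬adequate=1−0.94=0.06; AND[min(a, b)] → w = 0.05
R4 (z=5.6): ¬medium=1−0.49=0.51, adequate=0.94; AND[min(a, b)] → w = 0.51
Weighted average = (0.49·34.6 + 0.05·22.4 + 0.05·36.0 + 0.51·5.6) / (0.49 + 0.05 + 0.05 + 0.51)
  = 22.7300 / 1.1000 = 20.664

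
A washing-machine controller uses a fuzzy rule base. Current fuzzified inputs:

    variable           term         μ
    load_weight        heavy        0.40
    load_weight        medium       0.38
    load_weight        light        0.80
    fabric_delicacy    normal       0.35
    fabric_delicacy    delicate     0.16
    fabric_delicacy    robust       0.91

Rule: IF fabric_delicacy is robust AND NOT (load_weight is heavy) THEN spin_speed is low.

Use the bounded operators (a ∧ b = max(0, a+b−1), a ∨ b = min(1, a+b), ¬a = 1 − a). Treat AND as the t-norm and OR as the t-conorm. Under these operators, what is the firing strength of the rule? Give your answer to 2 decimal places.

0.51

firing strength: robust=0.91, ¬heavy=1−0.40=0.60; AND[max(0, a+b−1)] → w = 0.51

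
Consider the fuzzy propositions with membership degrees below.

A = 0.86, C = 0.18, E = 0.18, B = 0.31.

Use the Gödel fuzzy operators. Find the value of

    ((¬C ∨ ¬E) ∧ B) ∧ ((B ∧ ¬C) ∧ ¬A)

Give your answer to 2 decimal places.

0.14

¬C = 1 − 0.18 = 0.82
¬E = 1 − 0.18 = 0.82
¬C ∨ ¬E = max(a, b) on (0.82, 0.82) = 0.82
(¬C ∨ ¬E) ∧ B = min(a, b) on (0.82, 0.31) = 0.31
¬C = 1 − 0.18 = 0.82
B ∧ ¬C = min(a, b) on (0.31, 0.82) = 0.31
¬A = 1 − 0.86 = 0.14
(B ∧ ¬C) ∧ ¬A = min(a, b) on (0.31, 0.14) = 0.14
((¬C ∨ ¬E) ∧ B) ∧ ((B ∧ ¬C) ∧ ¬A) = min(a, b) on (0.31, 0.14) = 0.14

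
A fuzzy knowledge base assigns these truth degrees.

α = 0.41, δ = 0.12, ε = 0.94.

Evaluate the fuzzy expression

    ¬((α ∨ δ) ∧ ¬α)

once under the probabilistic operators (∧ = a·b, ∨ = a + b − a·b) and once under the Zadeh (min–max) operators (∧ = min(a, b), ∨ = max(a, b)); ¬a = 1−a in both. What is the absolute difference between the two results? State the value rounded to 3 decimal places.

0.126

Under probabilistic:
  α ∨ δ = a + b − a·b on (0.4100, 0.1200) = 0.4808
  ¬α = 1 − 0.4100 = 0.5900
  (α ∨ δ) ∧ ¬α = a·b on (0.4808, 0.5900) = 0.2837
  ¬((α ∨ δ) ∧ ¬α) = 1 − 0.2837 = 0.7163
  → value = 0.7163
Under Zadeh (min–max):
  α ∨ δ = max(a, b) on (0.41, 0.12) = 0.41
  ¬α = 1 − 0.41 = 0.59
  (α ∨ δ) ∧ ¬α = min(a, b) on (0.41, 0.59) = 0.41
  ¬((α ∨ δ) ∧ ¬α) = 1 − 0.41 = 0.59
  → value = 0.5900
|0.7163 − 0.5900| = 0.126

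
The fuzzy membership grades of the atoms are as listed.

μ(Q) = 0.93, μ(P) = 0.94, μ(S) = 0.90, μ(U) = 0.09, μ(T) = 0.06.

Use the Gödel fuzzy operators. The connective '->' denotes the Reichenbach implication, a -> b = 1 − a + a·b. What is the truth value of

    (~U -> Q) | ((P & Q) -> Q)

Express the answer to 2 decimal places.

~U = 1 − 0.09 = 0.91
~U -> Q  [Reichenbach: 1 − a + a·b] with a=0.91, b=0.93 → 0.94
P & Q = min(a, b) on (0.94, 0.93) = 0.93
(P & Q) -> Q  [Reichenbach: 1 − a + a·b] with a=0.93, b=0.93 → 0.93
(~U -> Q) | ((P & Q) -> Q) = max(a, b) on (0.94, 0.93) = 0.94

0.94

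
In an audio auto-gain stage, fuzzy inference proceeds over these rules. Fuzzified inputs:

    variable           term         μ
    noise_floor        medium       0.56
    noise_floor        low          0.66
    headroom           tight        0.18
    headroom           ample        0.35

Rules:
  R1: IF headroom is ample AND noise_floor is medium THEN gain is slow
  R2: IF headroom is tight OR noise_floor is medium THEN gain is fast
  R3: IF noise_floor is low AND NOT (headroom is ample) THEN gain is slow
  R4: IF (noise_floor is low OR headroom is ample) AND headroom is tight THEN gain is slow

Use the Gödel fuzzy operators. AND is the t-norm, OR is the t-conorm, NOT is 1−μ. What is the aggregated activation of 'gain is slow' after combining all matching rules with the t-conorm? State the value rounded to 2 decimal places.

R1: ample=0.35, medium=0.56; AND[min(a, b)] → w = 0.35
R2: tight=0.18, medium=0.56; OR[max(a, b)] → w = 0.56
R3: low=0.66, ¬ample=1−0.35=0.65; AND[min(a, b)] → w = 0.65
R4: (low=0.66 OR ample=0.35) = 0.66; AND[min(a, b)] with tight=0.18 → w = 0.18
Rules with consequent 'slow': {R1, R3, R4} → strengths 0.35, 0.65, 0.18
Aggregate via t-conorm [max(a, b)]: 0.65

0.65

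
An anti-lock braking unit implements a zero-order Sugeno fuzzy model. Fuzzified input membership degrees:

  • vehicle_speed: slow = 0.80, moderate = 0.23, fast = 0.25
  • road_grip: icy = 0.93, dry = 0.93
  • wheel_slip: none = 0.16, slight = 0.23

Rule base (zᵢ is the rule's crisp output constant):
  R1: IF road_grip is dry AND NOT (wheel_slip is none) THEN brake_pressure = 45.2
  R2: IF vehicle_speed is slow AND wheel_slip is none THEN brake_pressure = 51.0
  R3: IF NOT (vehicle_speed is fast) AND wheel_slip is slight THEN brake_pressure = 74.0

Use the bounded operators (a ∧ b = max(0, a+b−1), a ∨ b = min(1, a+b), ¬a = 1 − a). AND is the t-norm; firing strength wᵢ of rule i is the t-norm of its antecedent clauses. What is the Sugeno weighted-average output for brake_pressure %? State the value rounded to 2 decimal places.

45.20

R1 (z=45.2): dry=0.93, ¬none=1−0.16=0.84; AND[max(0, a+b−1)] → w = 0.77
R2 (z=51.0): slow=0.80, none=0.16; AND[max(0, a+b−1)] → w = 0.00
R3 (z=74.0): ¬fast=1−0.25=0.75, slight=0.23; AND[max(0, a+b−1)] → w = 0.00
Weighted average = (0.77·45.2 + 0.00·51.0 + 0.00·74.0) / (0.77 + 0.00 + 0.00)
  = 34.8040 / 0.7700 = 45.20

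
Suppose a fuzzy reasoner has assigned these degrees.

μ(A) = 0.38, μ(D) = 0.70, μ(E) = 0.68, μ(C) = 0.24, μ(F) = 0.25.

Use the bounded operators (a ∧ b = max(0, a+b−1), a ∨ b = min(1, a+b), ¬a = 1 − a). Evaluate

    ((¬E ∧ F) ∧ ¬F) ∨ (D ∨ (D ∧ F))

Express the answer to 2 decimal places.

0.70

¬E = 1 − 0.68 = 0.32
¬E ∧ F = max(0, a+b−1) on (0.32, 0.25) = 0.00
¬F = 1 − 0.25 = 0.75
(¬E ∧ F) ∧ ¬F = max(0, a+b−1) on (0.00, 0.75) = 0.00
D ∧ F = max(0, a+b−1) on (0.70, 0.25) = 0.00
D ∨ (D ∧ F) = min(1, a+b) on (0.70, 0.00) = 0.70
((¬E ∧ F) ∧ ¬F) ∨ (D ∨ (D ∧ F)) = min(1, a+b) on (0.00, 0.70) = 0.70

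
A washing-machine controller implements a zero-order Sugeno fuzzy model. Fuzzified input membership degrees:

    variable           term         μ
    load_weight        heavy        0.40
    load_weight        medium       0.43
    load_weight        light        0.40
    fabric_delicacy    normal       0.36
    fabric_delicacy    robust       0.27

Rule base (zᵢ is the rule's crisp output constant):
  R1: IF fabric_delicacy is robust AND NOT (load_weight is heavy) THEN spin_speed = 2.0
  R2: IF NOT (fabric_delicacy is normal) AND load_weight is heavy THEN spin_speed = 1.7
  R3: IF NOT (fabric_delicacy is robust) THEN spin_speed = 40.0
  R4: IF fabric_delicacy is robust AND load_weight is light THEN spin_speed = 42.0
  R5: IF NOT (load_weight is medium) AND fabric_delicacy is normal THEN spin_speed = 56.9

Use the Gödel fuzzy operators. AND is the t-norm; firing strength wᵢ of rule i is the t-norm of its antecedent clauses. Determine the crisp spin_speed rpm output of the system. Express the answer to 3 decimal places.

R1 (z=2.0): robust=0.27, ¬heavy=1−0.40=0.60; AND[min(a, b)] → w = 0.27
R2 (z=1.7): ¬normal=1−0.36=0.64, heavy=0.40; AND[min(a, b)] → w = 0.40
R3 (z=40.0): ¬robust=1−0.27=0.73 → w = 0.73
R4 (z=42.0): robust=0.27, light=0.40; AND[min(a, b)] → w = 0.27
R5 (z=56.9): ¬medium=1−0.43=0.57, normal=0.36; AND[min(a, b)] → w = 0.36
Weighted average = (0.27·2.0 + 0.40·1.7 + 0.73·40.0 + 0.27·42.0 + 0.36·56.9) / (0.27 + 0.40 + 0.73 + 0.27 + 0.36)
  = 62.2440 / 2.0300 = 30.662

30.662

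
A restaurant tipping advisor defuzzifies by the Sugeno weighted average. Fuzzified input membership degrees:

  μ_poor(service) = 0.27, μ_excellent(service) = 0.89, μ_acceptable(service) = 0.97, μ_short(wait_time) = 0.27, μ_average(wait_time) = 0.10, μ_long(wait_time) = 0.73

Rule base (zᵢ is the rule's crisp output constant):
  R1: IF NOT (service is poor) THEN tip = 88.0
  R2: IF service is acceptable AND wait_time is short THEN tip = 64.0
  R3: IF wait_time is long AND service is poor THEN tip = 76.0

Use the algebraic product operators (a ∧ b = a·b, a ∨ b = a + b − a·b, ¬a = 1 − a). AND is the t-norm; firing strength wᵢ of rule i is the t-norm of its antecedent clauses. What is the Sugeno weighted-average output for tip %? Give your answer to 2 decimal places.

R1 (z=88.0): ¬poor=1−0.27=0.73 → w = 0.7300
R2 (z=64.0): acceptable=0.97, short=0.27; AND[a·b] → w = 0.2619
R3 (z=76.0): long=0.73, poor=0.27; AND[a·b] → w = 0.1971
Weighted average = (0.7300·88.0 + 0.2619·64.0 + 0.1971·76.0) / (0.7300 + 0.2619 + 0.1971)
  = 95.9812 / 1.1890 = 80.72

80.72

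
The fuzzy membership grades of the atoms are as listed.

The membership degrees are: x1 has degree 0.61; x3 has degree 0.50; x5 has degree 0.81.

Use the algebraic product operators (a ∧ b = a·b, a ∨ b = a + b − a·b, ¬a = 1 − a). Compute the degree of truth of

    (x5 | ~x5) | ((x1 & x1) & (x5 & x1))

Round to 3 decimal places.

0.874

~x5 = 1 − 0.8100 = 0.1900
x5 | ~x5 = a + b − a·b on (0.8100, 0.1900) = 0.8461
x1 & x1 = a·b on (0.6100, 0.6100) = 0.3721
x5 & x1 = a·b on (0.8100, 0.6100) = 0.4941
(x1 & x1) & (x5 & x1) = a·b on (0.3721, 0.4941) = 0.1839
(x5 | ~x5) | ((x1 & x1) & (x5 & x1)) = a + b − a·b on (0.8461, 0.1839) = 0.8744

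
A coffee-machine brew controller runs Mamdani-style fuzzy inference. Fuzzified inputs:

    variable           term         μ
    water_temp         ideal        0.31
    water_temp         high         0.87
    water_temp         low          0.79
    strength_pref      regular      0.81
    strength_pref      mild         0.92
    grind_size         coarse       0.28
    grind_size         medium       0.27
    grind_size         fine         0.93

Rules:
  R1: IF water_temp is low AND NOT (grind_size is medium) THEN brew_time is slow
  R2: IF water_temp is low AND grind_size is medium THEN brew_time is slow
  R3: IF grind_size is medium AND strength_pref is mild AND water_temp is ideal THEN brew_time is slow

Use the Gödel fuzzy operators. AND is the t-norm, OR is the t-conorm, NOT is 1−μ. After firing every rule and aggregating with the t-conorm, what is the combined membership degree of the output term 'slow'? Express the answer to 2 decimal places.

R1: low=0.79, ¬medium=1−0.27=0.73; AND[min(a, b)] → w = 0.73
R2: low=0.79, medium=0.27; AND[min(a, b)] → w = 0.27
R3: medium=0.27, mild=0.92, ideal=0.31; AND[min(a, b)] → w = 0.27
Rules with consequent 'slow': {R1, R2, R3} → strengths 0.73, 0.27, 0.27
Aggregate via t-conorm [max(a, b)]: 0.73

0.73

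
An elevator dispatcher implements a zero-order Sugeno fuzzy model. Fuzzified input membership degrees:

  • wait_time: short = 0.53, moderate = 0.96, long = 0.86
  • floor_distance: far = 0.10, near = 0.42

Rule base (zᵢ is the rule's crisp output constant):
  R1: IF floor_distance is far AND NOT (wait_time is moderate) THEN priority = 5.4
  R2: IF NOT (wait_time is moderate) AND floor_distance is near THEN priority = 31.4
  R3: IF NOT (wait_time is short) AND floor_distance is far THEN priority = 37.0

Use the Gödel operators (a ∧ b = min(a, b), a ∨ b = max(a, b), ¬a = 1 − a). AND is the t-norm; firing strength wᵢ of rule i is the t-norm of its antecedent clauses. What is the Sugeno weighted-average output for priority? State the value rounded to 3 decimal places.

28.733

R1 (z=5.4): far=0.10, ¬moderate=1−0.96=0.04; AND[min(a, b)] → w = 0.04
R2 (z=31.4): ¬moderate=1−0.96=0.04, near=0.42; AND[min(a, b)] → w = 0.04
R3 (z=37.0): ¬short=1−0.53=0.47, far=0.10; AND[min(a, b)] → w = 0.10
Weighted average = (0.04·5.4 + 0.04·31.4 + 0.10·37.0) / (0.04 + 0.04 + 0.10)
  = 5.1720 / 0.1800 = 28.733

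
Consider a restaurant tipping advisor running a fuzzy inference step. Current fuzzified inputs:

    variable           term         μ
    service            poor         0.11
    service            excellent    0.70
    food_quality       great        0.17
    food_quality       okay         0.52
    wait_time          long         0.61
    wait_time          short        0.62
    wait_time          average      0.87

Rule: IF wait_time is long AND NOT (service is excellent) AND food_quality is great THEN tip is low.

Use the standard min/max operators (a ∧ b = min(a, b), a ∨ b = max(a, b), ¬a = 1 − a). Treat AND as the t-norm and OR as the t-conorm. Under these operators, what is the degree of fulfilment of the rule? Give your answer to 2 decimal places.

firing strength: long=0.61, ¬excellent=1−0.70=0.30, great=0.17; AND[min(a, b)] → w = 0.17

0.17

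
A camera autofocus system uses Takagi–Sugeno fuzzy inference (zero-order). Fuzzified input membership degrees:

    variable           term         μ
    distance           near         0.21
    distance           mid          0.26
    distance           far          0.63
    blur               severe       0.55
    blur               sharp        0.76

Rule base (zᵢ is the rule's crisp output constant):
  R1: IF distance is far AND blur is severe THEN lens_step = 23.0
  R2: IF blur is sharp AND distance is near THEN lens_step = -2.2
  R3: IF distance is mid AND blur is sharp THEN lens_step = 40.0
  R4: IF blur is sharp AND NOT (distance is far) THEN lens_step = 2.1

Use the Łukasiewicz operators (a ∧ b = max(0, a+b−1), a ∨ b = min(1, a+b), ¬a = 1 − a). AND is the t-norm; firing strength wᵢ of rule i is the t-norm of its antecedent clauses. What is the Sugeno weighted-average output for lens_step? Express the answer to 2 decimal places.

15.80

R1 (z=23.0): far=0.63, severe=0.55; AND[max(0, a+b−1)] → w = 0.18
R2 (z=-2.2): sharp=0.76, near=0.21; AND[max(0, a+b−1)] → w = 0.00
R3 (z=40.0): mid=0.26, sharp=0.76; AND[max(0, a+b−1)] → w = 0.02
R4 (z=2.1): sharp=0.76, ¬far=1−0.63=0.37; AND[max(0, a+b−1)] → w = 0.13
Weighted average = (0.18·23.0 + 0.00·-2.2 + 0.02·40.0 + 0.13·2.1) / (0.18 + 0.00 + 0.02 + 0.13)
  = 5.2130 / 0.3300 = 15.80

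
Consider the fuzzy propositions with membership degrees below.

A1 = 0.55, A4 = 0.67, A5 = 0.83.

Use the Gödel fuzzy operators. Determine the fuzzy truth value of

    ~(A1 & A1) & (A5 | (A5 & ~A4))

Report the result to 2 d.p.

0.45

A1 & A1 = min(a, b) on (0.55, 0.55) = 0.55
~(A1 & A1) = 1 − 0.55 = 0.45
~A4 = 1 − 0.67 = 0.33
A5 & ~A4 = min(a, b) on (0.83, 0.33) = 0.33
A5 | (A5 & ~A4) = max(a, b) on (0.83, 0.33) = 0.83
~(A1 & A1) & (A5 | (A5 & ~A4)) = min(a, b) on (0.45, 0.83) = 0.45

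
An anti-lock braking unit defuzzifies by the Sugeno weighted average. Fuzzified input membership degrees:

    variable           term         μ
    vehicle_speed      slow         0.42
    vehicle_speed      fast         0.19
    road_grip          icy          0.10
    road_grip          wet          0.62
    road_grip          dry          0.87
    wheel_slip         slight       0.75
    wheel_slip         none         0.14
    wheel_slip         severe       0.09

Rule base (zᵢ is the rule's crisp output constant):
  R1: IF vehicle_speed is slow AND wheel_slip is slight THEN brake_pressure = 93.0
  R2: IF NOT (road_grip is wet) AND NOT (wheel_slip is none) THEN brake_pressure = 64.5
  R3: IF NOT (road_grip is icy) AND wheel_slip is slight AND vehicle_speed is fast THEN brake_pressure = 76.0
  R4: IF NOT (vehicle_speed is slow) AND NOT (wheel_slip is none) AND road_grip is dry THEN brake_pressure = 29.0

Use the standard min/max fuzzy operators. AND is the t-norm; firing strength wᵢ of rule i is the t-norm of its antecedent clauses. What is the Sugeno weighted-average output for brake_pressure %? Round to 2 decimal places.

60.40

R1 (z=93.0): slow=0.42, slight=0.75; AND[min(a, b)] → w = 0.42
R2 (z=64.5): ¬wet=1−0.62=0.38, ¬none=1−0.14=0.86; AND[min(a, b)] → w = 0.38
R3 (z=76.0): ¬icy=1−0.10=0.90, slight=0.75, fast=0.19; AND[min(a, b)] → w = 0.19
R4 (z=29.0): ¬slow=1−0.42=0.58, ¬none=1−0.14=0.86, dry=0.87; AND[min(a, b)] → w = 0.58
Weighted average = (0.42·93.0 + 0.38·64.5 + 0.19·76.0 + 0.58·29.0) / (0.42 + 0.38 + 0.19 + 0.58)
  = 94.8300 / 1.5700 = 60.40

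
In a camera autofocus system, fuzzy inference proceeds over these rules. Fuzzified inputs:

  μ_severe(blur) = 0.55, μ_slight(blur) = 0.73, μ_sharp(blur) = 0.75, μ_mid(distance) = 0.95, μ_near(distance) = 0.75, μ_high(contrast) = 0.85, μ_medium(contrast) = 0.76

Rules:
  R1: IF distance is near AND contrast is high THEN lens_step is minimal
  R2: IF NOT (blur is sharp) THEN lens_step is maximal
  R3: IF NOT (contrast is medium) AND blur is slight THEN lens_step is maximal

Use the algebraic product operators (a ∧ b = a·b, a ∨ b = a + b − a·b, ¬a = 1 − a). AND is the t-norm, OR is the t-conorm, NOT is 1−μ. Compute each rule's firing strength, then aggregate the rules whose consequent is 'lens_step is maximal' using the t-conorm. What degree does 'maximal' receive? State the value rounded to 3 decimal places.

R1: near=0.75, high=0.85; AND[a·b] → w = 0.6375
R2: ¬sharp=1−0.75=0.25 → w = 0.2500
R3: ¬medium=1−0.76=0.24, slight=0.73; AND[a·b] → w = 0.1752
Rules with consequent 'maximal': {R2, R3} → strengths 0.2500, 0.1752
Aggregate via t-conorm [a + b − a·b]: 0.3814

0.381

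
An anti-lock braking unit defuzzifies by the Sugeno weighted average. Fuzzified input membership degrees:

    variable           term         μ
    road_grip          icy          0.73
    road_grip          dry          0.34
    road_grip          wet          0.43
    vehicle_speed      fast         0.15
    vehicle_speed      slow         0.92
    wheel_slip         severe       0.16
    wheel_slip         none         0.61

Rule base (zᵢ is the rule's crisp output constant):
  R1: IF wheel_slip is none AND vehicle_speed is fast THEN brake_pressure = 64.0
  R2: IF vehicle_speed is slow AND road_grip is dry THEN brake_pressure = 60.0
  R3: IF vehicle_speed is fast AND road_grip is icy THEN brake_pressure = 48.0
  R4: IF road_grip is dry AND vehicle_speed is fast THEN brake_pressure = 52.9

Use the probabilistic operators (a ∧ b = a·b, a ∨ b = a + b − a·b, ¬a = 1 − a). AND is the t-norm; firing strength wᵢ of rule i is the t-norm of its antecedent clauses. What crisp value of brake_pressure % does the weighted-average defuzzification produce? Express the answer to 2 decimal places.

R1 (z=64.0): none=0.61, fast=0.15; AND[a·b] → w = 0.0915
R2 (z=60.0): slow=0.92, dry=0.34; AND[a·b] → w = 0.3128
R3 (z=48.0): fast=0.15, icy=0.73; AND[a·b] → w = 0.1095
R4 (z=52.9): dry=0.34, fast=0.15; AND[a·b] → w = 0.0510
Weighted average = (0.0915·64.0 + 0.3128·60.0 + 0.1095·48.0 + 0.0510·52.9) / (0.0915 + 0.3128 + 0.1095 + 0.0510)
  = 32.5779 / 0.5648 = 57.68

57.68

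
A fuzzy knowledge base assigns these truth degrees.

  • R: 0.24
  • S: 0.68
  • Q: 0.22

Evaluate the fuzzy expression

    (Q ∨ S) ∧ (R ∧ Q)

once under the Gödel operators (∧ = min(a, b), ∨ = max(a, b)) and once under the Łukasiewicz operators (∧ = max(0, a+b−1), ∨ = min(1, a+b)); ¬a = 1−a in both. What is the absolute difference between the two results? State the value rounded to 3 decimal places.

Under Gödel:
  Q ∨ S = max(a, b) on (0.22, 0.68) = 0.68
  R ∧ Q = min(a, b) on (0.24, 0.22) = 0.22
  (Q ∨ S) ∧ (R ∧ Q) = min(a, b) on (0.68, 0.22) = 0.22
  → value = 0.2200
Under Łukasiewicz:
  Q ∨ S = min(1, a+b) on (0.22, 0.68) = 0.90
  R ∧ Q = max(0, a+b−1) on (0.24, 0.22) = 0.00
  (Q ∨ S) ∧ (R ∧ Q) = max(0, a+b−1) on (0.90, 0.00) = 0.00
  → value = 0.0000
|0.2200 − 0.0000| = 0.220

0.220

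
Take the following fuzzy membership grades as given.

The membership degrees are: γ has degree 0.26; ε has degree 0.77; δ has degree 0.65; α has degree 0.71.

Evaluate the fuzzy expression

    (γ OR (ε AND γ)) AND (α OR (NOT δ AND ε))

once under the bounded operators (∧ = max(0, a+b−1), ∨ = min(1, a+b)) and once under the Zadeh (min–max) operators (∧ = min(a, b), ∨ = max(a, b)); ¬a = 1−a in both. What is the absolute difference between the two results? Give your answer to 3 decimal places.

Under bounded:
  ε AND γ = max(0, a+b−1) on (0.77, 0.26) = 0.03
  γ OR (ε AND γ) = min(1, a+b) on (0.26, 0.03) = 0.29
  NOT δ = 1 − 0.65 = 0.35
  NOT δ AND ε = max(0, a+b−1) on (0.35, 0.77) = 0.12
  α OR (NOT δ AND ε) = min(1, a+b) on (0.71, 0.12) = 0.83
  (γ OR (ε AND γ)) AND (α OR (NOT δ AND ε)) = max(0, a+b−1) on (0.29, 0.83) = 0.12
  → value = 0.1200
Under Zadeh (min–max):
  ε AND γ = min(a, b) on (0.77, 0.26) = 0.26
  γ OR (ε AND γ) = max(a, b) on (0.26, 0.26) = 0.26
  NOT δ = 1 − 0.65 = 0.35
  NOT δ AND ε = min(a, b) on (0.35, 0.77) = 0.35
  α OR (NOT δ AND ε) = max(a, b) on (0.71, 0.35) = 0.71
  (γ OR (ε AND γ)) AND (α OR (NOT δ AND ε)) = min(a, b) on (0.26, 0.71) = 0.26
  → value = 0.2600
|0.1200 − 0.2600| = 0.140

0.140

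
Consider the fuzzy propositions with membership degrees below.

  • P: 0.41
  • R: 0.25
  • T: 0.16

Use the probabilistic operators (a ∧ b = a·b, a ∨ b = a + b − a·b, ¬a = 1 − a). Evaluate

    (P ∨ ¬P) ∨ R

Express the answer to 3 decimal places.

0.819

¬P = 1 − 0.4100 = 0.5900
P ∨ ¬P = a + b − a·b on (0.4100, 0.5900) = 0.7581
(P ∨ ¬P) ∨ R = a + b − a·b on (0.7581, 0.2500) = 0.8186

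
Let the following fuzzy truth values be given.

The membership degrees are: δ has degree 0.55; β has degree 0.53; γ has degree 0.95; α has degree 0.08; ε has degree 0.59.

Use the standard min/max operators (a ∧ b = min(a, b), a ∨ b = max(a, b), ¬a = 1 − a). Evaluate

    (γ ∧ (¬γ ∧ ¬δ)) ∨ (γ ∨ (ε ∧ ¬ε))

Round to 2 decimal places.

¬γ = 1 − 0.95 = 0.05
¬δ = 1 − 0.55 = 0.45
¬γ ∧ ¬δ = min(a, b) on (0.05, 0.45) = 0.05
γ ∧ (¬γ ∧ ¬δ) = min(a, b) on (0.95, 0.05) = 0.05
¬ε = 1 − 0.59 = 0.41
ε ∧ ¬ε = min(a, b) on (0.59, 0.41) = 0.41
γ ∨ (ε ∧ ¬ε) = max(a, b) on (0.95, 0.41) = 0.95
(γ ∧ (¬γ ∧ ¬δ)) ∨ (γ ∨ (ε ∧ ¬ε)) = max(a, b) on (0.05, 0.95) = 0.95

0.95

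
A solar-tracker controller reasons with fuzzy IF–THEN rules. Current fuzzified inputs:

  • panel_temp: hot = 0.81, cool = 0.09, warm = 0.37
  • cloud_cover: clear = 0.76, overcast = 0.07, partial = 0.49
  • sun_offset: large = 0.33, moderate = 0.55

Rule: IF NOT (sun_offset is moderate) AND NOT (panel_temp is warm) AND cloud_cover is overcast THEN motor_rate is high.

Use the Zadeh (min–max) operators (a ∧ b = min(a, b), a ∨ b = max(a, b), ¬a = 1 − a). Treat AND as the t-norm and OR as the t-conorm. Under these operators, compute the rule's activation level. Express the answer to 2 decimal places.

0.07

firing strength: ¬moderate=1−0.55=0.45, ¬warm=1−0.37=0.63, overcast=0.07; AND[min(a, b)] → w = 0.07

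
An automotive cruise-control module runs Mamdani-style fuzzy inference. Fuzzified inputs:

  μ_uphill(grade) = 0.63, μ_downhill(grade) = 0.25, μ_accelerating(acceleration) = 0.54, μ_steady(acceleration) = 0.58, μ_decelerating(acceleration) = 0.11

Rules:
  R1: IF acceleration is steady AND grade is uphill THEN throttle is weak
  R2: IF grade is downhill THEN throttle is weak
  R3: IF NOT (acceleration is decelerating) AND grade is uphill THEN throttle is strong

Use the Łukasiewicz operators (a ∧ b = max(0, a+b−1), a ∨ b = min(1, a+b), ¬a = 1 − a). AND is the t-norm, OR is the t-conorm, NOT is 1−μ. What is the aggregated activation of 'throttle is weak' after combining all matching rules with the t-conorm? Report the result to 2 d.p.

0.46

R1: steady=0.58, uphill=0.63; AND[max(0, a+b−1)] → w = 0.21
R2: downhill=0.25 → w = 0.25
R3: ¬decelerating=1−0.11=0.89, uphill=0.63; AND[max(0, a+b−1)] → w = 0.52
Rules with consequent 'weak': {R1, R2} → strengths 0.21, 0.25
Aggregate via t-conorm [min(1, a+b)]: 0.46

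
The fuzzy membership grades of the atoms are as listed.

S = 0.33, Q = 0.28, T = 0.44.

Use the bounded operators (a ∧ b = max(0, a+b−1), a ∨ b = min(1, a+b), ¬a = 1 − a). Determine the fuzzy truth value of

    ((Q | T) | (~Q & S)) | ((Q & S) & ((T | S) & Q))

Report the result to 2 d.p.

Q | T = min(1, a+b) on (0.28, 0.44) = 0.72
~Q = 1 − 0.28 = 0.72
~Q & S = max(0, a+b−1) on (0.72, 0.33) = 0.05
(Q | T) | (~Q & S) = min(1, a+b) on (0.72, 0.05) = 0.77
Q & S = max(0, a+b−1) on (0.28, 0.33) = 0.00
T | S = min(1, a+b) on (0.44, 0.33) = 0.77
(T | S) & Q = max(0, a+b−1) on (0.77, 0.28) = 0.05
(Q & S) & ((T | S) & Q) = max(0, a+b−1) on (0.00, 0.05) = 0.00
((Q | T) | (~Q & S)) | ((Q & S) & ((T | S) & Q)) = min(1, a+b) on (0.77, 0.00) = 0.77

0.77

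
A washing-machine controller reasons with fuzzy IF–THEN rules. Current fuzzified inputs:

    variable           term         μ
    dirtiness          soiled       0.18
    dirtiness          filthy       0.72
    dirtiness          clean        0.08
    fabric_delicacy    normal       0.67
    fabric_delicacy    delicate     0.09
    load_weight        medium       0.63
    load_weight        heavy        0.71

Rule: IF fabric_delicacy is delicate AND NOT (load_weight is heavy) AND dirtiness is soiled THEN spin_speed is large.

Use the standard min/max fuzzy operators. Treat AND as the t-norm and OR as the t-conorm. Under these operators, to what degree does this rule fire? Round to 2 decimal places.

0.09

firing strength: delicate=0.09, ¬heavy=1−0.71=0.29, soiled=0.18; AND[min(a, b)] → w = 0.09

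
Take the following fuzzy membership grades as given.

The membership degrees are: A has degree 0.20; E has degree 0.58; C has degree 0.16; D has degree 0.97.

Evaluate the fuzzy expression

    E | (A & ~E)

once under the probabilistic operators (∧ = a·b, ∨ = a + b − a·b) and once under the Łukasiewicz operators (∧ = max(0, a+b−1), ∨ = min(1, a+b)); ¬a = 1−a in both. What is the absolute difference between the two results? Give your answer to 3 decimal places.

Under probabilistic:
  ~E = 1 − 0.5800 = 0.4200
  A & ~E = a·b on (0.2000, 0.4200) = 0.0840
  E | (A & ~E) = a + b − a·b on (0.5800, 0.0840) = 0.6153
  → value = 0.6153
Under Łukasiewicz:
  ~E = 1 − 0.58 = 0.42
  A & ~E = max(0, a+b−1) on (0.20, 0.42) = 0.00
  E | (A & ~E) = min(1, a+b) on (0.58, 0.00) = 0.58
  → value = 0.5800
|0.6153 − 0.5800| = 0.035

0.035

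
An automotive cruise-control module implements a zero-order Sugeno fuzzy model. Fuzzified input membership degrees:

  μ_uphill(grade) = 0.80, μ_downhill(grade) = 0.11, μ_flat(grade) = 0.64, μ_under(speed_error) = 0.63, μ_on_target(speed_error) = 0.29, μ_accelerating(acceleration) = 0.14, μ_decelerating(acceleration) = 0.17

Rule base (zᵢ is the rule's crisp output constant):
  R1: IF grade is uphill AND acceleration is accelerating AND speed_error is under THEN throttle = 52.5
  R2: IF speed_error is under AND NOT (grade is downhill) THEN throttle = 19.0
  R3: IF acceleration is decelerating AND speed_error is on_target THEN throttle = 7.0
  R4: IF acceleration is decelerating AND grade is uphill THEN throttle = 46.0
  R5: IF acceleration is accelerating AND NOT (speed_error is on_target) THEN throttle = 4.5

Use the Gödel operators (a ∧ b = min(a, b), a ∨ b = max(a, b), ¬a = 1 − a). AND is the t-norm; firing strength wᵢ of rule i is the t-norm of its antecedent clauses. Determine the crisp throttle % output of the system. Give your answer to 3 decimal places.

23.168

R1 (z=52.5): uphill=0.80, accelerating=0.14, under=0.63; AND[min(a, b)] → w = 0.14
R2 (z=19.0): under=0.63, ¬downhill=1−0.11=0.89; AND[min(a, b)] → w = 0.63
R3 (z=7.0): decelerating=0.17, on_target=0.29; AND[min(a, b)] → w = 0.17
R4 (z=46.0): decelerating=0.17, uphill=0.80; AND[min(a, b)] → w = 0.17
R5 (z=4.5): accelerating=0.14, ¬on_target=1−0.29=0.71; AND[min(a, b)] → w = 0.14
Weighted average = (0.14·52.5 + 0.63·19.0 + 0.17·7.0 + 0.17·46.0 + 0.14·4.5) / (0.14 + 0.63 + 0.17 + 0.17 + 0.14)
  = 28.9600 / 1.2500 = 23.168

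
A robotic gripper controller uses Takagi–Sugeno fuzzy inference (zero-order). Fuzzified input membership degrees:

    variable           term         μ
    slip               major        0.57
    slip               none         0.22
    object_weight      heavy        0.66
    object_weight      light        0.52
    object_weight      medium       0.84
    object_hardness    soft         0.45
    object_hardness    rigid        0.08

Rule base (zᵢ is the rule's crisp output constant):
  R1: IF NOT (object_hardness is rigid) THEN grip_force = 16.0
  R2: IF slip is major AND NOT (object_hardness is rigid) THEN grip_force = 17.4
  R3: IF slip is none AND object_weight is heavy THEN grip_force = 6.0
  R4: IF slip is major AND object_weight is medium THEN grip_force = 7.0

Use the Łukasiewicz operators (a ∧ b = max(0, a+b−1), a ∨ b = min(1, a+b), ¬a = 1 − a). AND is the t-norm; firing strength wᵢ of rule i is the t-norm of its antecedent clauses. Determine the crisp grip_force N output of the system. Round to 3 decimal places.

R1 (z=16.0): ¬rigid=1−0.08=0.92 → w = 0.92
R2 (z=17.4): major=0.57, ¬rigid=1−0.08=0.92; AND[max(0, a+b−1)] → w = 0.49
R3 (z=6.0): none=0.22, heavy=0.66; AND[max(0, a+b−1)] → w = 0.00
R4 (z=7.0): major=0.57, medium=0.84; AND[max(0, a+b−1)] → w = 0.41
Weighted average = (0.92·16.0 + 0.49·17.4 + 0.00·6.0 + 0.41·7.0) / (0.92 + 0.49 + 0.00 + 0.41)
  = 26.1160 / 1.8200 = 14.349

14.349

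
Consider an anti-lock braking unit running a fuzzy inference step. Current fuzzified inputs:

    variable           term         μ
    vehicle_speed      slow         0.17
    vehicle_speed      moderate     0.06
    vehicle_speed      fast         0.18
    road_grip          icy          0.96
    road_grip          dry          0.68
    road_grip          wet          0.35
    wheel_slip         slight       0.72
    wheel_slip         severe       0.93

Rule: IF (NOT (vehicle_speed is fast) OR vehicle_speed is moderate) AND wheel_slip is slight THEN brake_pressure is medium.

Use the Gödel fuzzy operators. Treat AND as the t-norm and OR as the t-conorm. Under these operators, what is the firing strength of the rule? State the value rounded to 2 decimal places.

0.72

firing strength: (¬fast=1−0.18=0.82 OR moderate=0.06) = 0.82; AND[min(a, b)] with slight=0.72 → w = 0.72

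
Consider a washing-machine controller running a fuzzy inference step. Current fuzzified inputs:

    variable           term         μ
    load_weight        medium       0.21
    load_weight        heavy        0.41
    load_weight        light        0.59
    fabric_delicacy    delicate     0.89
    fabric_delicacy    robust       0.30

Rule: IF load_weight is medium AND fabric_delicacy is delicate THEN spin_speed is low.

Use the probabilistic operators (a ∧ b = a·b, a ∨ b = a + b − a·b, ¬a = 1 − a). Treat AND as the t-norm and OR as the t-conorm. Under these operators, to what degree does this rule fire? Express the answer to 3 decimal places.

0.187

firing strength: medium=0.21, delicate=0.89; AND[a·b] → w = 0.1869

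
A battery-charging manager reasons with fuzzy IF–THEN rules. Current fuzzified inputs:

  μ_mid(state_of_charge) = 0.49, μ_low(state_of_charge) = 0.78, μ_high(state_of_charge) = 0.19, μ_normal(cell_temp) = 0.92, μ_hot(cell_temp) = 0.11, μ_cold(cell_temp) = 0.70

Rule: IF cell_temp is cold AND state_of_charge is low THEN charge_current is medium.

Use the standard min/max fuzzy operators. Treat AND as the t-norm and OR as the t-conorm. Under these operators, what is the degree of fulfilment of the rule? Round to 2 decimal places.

0.70

firing strength: cold=0.70, low=0.78; AND[min(a, b)] → w = 0.70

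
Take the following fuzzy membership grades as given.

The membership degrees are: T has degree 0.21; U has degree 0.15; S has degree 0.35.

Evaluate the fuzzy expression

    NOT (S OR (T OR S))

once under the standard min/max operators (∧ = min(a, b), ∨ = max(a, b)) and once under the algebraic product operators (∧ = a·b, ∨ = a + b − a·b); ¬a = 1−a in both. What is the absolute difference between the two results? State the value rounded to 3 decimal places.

0.316

Under standard min/max:
  T OR S = max(a, b) on (0.21, 0.35) = 0.35
  S OR (T OR S) = max(a, b) on (0.35, 0.35) = 0.35
  NOT (S OR (T OR S)) = 1 − 0.35 = 0.65
  → value = 0.6500
Under algebraic product:
  T OR S = a + b − a·b on (0.2100, 0.3500) = 0.4865
  S OR (T OR S) = a + b − a·b on (0.3500, 0.4865) = 0.6662
  NOT (S OR (T OR S)) = 1 − 0.6662 = 0.3338
  → value = 0.3338
|0.6500 − 0.3338| = 0.316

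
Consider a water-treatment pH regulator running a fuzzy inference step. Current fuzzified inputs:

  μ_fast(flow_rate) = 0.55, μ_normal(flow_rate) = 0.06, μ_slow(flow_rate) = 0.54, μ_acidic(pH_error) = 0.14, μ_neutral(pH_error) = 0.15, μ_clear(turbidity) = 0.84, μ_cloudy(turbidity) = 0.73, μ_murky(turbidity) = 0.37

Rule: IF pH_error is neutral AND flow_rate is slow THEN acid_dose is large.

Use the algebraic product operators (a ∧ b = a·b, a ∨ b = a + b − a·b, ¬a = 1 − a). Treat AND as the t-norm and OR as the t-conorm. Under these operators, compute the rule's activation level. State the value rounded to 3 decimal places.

firing strength: neutral=0.15, slow=0.54; AND[a·b] → w = 0.0810

0.081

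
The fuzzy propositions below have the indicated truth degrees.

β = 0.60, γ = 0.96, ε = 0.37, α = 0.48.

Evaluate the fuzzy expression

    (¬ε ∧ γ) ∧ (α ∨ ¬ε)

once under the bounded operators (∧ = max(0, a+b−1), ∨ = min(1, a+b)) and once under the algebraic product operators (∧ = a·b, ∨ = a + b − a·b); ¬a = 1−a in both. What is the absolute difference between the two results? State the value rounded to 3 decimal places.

0.102

Under bounded:
  ¬ε = 1 − 0.37 = 0.63
  ¬ε ∧ γ = max(0, a+b−1) on (0.63, 0.96) = 0.59
  ¬ε = 1 − 0.37 = 0.63
  α ∨ ¬ε = min(1, a+b) on (0.48, 0.63) = 1.00
  (¬ε ∧ γ) ∧ (α ∨ ¬ε) = max(0, a+b−1) on (0.59, 1.00) = 0.59
  → value = 0.5900
Under algebraic product:
  ¬ε = 1 − 0.3700 = 0.6300
  ¬ε ∧ γ = a·b on (0.6300, 0.9600) = 0.6048
  ¬ε = 1 − 0.3700 = 0.6300
  α ∨ ¬ε = a + b − a·b on (0.4800, 0.6300) = 0.8076
  (¬ε ∧ γ) ∧ (α ∨ ¬ε) = a·b on (0.6048, 0.8076) = 0.4884
  → value = 0.4884
|0.5900 − 0.4884| = 0.102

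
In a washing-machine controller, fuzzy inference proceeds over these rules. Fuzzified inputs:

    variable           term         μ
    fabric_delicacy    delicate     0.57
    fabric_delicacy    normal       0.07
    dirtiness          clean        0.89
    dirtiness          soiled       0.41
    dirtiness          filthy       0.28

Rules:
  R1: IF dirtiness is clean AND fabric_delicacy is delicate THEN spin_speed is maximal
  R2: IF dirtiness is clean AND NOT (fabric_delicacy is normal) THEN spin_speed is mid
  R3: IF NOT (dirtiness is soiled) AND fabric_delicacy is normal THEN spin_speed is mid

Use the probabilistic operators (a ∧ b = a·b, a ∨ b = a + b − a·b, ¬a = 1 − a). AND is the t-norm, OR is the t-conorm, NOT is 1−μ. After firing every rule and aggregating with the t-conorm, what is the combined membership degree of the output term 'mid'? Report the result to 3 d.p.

0.835

R1: clean=0.89, delicate=0.57; AND[a·b] → w = 0.5073
R2: clean=0.89, ¬normal=1−0.07=0.93; AND[a·b] → w = 0.8277
R3: ¬soiled=1−0.41=0.59, normal=0.07; AND[a·b] → w = 0.0413
Rules with consequent 'mid': {R2, R3} → strengths 0.8277, 0.0413
Aggregate via t-conorm [a + b − a·b]: 0.8348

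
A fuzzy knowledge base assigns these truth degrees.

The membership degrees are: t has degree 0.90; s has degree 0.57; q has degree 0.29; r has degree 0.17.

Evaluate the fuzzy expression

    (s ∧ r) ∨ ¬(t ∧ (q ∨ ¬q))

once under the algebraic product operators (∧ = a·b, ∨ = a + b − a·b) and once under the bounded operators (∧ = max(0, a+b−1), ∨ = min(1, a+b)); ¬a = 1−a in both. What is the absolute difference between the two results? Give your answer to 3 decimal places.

Under algebraic product:
  s ∧ r = a·b on (0.5700, 0.1700) = 0.0969
  ¬q = 1 − 0.2900 = 0.7100
  q ∨ ¬q = a + b − a·b on (0.2900, 0.7100) = 0.7941
  t ∧ (q ∨ ¬q) = a·b on (0.9000, 0.7941) = 0.7147
  ¬(t ∧ (q ∨ ¬q)) = 1 − 0.7147 = 0.2853
  (s ∧ r) ∨ ¬(t ∧ (q ∨ ¬q)) = a + b − a·b on (0.0969, 0.2853) = 0.3546
  → value = 0.3546
Under bounded:
  s ∧ r = max(0, a+b−1) on (0.57, 0.17) = 0.00
  ¬q = 1 − 0.29 = 0.71
  q ∨ ¬q = min(1, a+b) on (0.29, 0.71) = 1.00
  t ∧ (q ∨ ¬q) = max(0, a+b−1) on (0.90, 1.00) = 0.90
  ¬(t ∧ (q ∨ ¬q)) = 1 − 0.90 = 0.10
  (s ∧ r) ∨ ¬(t ∧ (q ∨ ¬q)) = min(1, a+b) on (0.00, 0.10) = 0.10
  → value = 0.1000
|0.3546 − 0.1000| = 0.255

0.255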